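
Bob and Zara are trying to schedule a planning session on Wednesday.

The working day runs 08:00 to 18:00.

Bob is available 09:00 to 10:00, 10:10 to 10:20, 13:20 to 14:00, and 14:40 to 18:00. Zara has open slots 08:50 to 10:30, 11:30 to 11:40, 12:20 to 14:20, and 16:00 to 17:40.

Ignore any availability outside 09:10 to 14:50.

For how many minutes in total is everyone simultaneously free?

100 minutes

Bob ∩ Zara: 09:00–10:00, 10:10–10:20, 13:20–14:00, 16:00–17:40.
Restricted to 09:10–14:50: 09:10–10:00, 10:10–10:20, 13:20–14:00.
Total common minutes: 50 + 10 + 40 = 100.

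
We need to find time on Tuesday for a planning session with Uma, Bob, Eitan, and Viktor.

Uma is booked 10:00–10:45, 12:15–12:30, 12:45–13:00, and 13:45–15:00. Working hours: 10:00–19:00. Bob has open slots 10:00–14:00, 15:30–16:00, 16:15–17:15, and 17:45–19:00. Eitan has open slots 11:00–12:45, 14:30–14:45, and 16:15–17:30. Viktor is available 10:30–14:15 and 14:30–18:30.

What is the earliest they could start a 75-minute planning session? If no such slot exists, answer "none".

11:00

Uma free within 10:00–19:00: 10:45–12:15, 12:30–12:45, 13:00–13:45, 15:00–19:00.
Uma ∩ Bob: 10:45–12:15, 12:30–12:45, 13:00–13:45, 15:30–16:00, 16:15–17:15, 17:45–19:00.
Uma ∩ Bob ∩ Eitan: 11:00–12:15, 12:30–12:45, 16:15–17:15.
Uma ∩ Bob ∩ Eitan ∩ Viktor: 11:00–12:15, 12:30–12:45, 16:15–17:15.
Windows ≥ 75 min: 11:00–12:15.
Earliest such window starts at 11:00.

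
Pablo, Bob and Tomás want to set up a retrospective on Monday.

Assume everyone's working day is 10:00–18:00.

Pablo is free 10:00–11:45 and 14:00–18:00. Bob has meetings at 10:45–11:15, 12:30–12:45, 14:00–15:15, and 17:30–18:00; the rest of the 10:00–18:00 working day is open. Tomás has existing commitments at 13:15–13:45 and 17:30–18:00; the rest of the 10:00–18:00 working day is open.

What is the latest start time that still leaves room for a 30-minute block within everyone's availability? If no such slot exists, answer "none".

Bob free within 10:00–18:00: 10:00–10:45, 11:15–12:30, 12:45–14:00, 15:15–17:30.
Tomás free within 10:00–18:00: 10:00–13:15, 13:45–17:30.
Pablo ∩ Bob: 10:00–10:45, 11:15–11:45, 15:15–17:30.
Pablo ∩ Bob ∩ Tomás: 10:00–10:45, 11:15–11:45, 15:15–17:30.
Windows ≥ 30 min: 10:00–10:45, 11:15–11:45, 15:15–17:30.
Latest start in the last window 15:15–17:30 is 17:30 − 30 min = 17:00.

17:00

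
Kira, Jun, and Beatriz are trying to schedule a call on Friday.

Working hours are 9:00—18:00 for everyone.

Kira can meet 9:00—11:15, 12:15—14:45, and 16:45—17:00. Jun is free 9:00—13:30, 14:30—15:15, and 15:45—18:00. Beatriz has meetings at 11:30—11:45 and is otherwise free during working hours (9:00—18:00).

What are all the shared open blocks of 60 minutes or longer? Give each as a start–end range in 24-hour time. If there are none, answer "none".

09:00–11:15, 12:15–13:30

Beatriz free within 09:00–18:00: 09:00–11:30, 11:45–18:00.
Kira ∩ Jun: 09:00–11:15, 12:15–13:30, 14:30–14:45, 16:45–17:00.
Kira ∩ Jun ∩ Beatriz: 09:00–11:15, 12:15–13:30, 14:30–14:45, 16:45–17:00.
Windows ≥ 60 min: 09:00–11:15, 12:15–13:30.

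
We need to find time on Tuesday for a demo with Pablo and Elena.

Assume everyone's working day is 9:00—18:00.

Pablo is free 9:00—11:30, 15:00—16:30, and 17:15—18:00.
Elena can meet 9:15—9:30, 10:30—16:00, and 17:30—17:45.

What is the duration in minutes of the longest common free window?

60 minutes

Pablo ∩ Elena: 09:15–09:30, 10:30–11:30, 15:00–16:00, 17:30–17:45.
Common window lengths: 15, 60, 60, 15 min; longest is 60.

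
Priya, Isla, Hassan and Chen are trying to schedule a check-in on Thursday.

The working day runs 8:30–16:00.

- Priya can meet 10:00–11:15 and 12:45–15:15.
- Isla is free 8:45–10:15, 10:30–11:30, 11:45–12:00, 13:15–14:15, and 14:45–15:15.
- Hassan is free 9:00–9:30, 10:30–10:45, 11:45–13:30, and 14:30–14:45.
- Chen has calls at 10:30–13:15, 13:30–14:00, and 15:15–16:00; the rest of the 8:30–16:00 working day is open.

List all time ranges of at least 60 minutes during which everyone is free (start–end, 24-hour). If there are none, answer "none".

none

Chen free within 08:30–16:00: 08:30–10:30, 13:15–13:30, 14:00–15:15.
Priya ∩ Isla: 10:00–10:15, 10:30–11:15, 13:15–14:15, 14:45–15:15.
Priya ∩ Isla ∩ Hassan: 10:30–10:45, 13:15–13:30.
Priya ∩ Isla ∩ Hassan ∩ Chen: 13:15–13:30.
Windows ≥ 60 min: (none).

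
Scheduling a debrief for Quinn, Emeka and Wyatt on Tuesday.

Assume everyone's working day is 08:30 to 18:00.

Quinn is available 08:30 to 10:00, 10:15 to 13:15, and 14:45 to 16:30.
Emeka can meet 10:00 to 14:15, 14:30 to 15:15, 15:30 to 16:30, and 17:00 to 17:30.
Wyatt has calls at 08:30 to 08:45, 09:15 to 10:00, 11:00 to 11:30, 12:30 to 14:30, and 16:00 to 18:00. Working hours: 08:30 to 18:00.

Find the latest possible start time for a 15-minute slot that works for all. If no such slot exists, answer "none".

15:45

Wyatt free within 08:30–18:00: 08:45–09:15, 10:00–11:00, 11:30–12:30, 14:30–16:00.
Quinn ∩ Emeka: 10:15–13:15, 14:45–15:15, 15:30–16:30.
Quinn ∩ Emeka ∩ Wyatt: 10:15–11:00, 11:30–12:30, 14:45–15:15, 15:30–16:00.
Windows ≥ 15 min: 10:15–11:00, 11:30–12:30, 14:45–15:15, 15:30–16:00.
Latest start in the last window 15:30–16:00 is 16:00 − 15 min = 15:45.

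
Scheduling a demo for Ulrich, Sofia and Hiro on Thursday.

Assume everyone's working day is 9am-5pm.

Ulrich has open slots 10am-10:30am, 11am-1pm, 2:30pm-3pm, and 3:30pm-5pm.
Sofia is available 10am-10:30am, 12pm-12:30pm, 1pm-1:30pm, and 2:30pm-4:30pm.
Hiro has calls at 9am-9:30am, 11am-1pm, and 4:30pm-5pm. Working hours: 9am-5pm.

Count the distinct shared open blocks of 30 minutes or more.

3

Hiro free within 09:00–17:00: 09:30–11:00, 13:00–16:30.
Ulrich ∩ Sofia: 10:00–10:30, 12:00–12:30, 14:30–15:00, 15:30–16:30.
Ulrich ∩ Sofia ∩ Hiro: 10:00–10:30, 14:30–15:00, 15:30–16:30.
Windows ≥ 30 min: 10:00–10:30, 14:30–15:00, 15:30–16:30.
That's 3 windows.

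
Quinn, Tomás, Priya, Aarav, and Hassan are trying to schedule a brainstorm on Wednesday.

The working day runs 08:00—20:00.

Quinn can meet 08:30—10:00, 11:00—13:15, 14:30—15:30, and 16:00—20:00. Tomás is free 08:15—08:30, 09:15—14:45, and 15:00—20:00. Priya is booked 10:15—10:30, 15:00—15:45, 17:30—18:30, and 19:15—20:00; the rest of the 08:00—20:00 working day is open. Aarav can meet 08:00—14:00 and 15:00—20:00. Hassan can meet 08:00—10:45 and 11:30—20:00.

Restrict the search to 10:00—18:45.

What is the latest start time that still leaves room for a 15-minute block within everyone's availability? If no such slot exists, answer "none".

18:30

Priya free within 08:00–20:00: 08:00–10:15, 10:30–15:00, 15:45–17:30, 18:30–19:15.
Quinn ∩ Tomás: 09:15–10:00, 11:00–13:15, 14:30–14:45, 15:00–15:30, 16:00–20:00.
Quinn ∩ Tomás ∩ Priya: 09:15–10:00, 11:00–13:15, 14:30–14:45, 16:00–17:30, 18:30–19:15.
Quinn ∩ Tomás ∩ Priya ∩ Aarav: 09:15–10:00, 11:00–13:15, 16:00–17:30, 18:30–19:15.
Quinn ∩ Tomás ∩ Priya ∩ Aarav ∩ Hassan: 09:15–10:00, 11:30–13:15, 16:00–17:30, 18:30–19:15.
Restricted to 10:00–18:45: 11:30–13:15, 16:00–17:30, 18:30–18:45.
Windows ≥ 15 min: 11:30–13:15, 16:00–17:30, 18:30–18:45.
Latest start in the last window 18:30–18:45 is 18:45 − 15 min = 18:30.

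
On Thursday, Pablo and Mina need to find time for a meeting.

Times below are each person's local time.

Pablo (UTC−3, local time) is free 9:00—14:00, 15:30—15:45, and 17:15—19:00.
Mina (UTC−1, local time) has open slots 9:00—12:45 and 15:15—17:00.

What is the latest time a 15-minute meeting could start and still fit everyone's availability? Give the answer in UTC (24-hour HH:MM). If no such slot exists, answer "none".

16:45

Pablo → UTC: 12:00–17:00, 18:30–18:45, 20:15–22:00.
Mina → UTC: 10:00–13:45, 16:15–18:00.
Pablo ∩ Mina: 12:00–13:45, 16:15–17:00.
Windows ≥ 15 min: 12:00–13:45, 16:15–17:00.
Latest start in the last window 16:15–17:00 is 17:00 − 15 min = 16:45.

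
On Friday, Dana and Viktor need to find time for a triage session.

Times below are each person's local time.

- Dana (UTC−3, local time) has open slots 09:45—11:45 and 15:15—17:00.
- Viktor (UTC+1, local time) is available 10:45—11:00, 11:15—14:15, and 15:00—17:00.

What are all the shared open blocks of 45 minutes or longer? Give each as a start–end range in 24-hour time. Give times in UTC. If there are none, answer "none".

14:00–14:45

Dana → UTC: 12:45–14:45, 18:15–20:00.
Viktor → UTC: 09:45–10:00, 10:15–13:15, 14:00–16:00.
Dana ∩ Viktor: 12:45–13:15, 14:00–14:45.
Windows ≥ 45 min: 14:00–14:45.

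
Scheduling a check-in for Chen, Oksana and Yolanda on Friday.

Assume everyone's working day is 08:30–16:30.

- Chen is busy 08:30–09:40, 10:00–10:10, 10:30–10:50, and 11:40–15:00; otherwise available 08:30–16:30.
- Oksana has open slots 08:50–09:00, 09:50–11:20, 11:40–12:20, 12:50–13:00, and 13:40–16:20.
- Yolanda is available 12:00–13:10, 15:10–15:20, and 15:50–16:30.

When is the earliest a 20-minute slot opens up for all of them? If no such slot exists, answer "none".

15:50

Chen free within 08:30–16:30: 09:40–10:00, 10:10–10:30, 10:50–11:40, 15:00–16:30.
Chen ∩ Oksana: 09:50–10:00, 10:10–10:30, 10:50–11:20, 15:00–16:20.
Chen ∩ Oksana ∩ Yolanda: 15:10–15:20, 15:50–16:20.
Windows ≥ 20 min: 15:50–16:20.
Earliest such window starts at 15:50.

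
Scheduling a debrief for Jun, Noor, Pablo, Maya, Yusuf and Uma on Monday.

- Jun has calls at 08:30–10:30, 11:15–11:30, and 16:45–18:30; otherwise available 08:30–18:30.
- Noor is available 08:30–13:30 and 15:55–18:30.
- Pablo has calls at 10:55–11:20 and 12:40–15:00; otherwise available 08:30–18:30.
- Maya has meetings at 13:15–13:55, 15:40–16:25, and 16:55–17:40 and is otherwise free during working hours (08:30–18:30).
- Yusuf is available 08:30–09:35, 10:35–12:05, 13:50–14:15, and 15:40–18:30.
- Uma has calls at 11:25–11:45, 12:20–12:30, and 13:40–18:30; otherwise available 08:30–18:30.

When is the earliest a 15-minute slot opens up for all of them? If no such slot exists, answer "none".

Jun free within 08:30–18:30: 10:30–11:15, 11:30–16:45.
Pablo free within 08:30–18:30: 08:30–10:55, 11:20–12:40, 15:00–18:30.
Maya free within 08:30–18:30: 08:30–13:15, 13:55–15:40, 16:25–16:55, 17:40–18:30.
Uma free within 08:30–18:30: 08:30–11:25, 11:45–12:20, 12:30–13:40.
Jun ∩ Noor: 10:30–11:15, 11:30–13:30, 15:55–16:45.
Jun ∩ Noor ∩ Pablo: 10:30–10:55, 11:30–12:40, 15:55–16:45.
Jun ∩ Noor ∩ Pablo ∩ Maya: 10:30–10:55, 11:30–12:40, 16:25–16:45.
Jun ∩ Noor ∩ Pablo ∩ Maya ∩ Yusuf: 10:35–10:55, 11:30–12:05, 16:25–16:45.
Jun ∩ Noor ∩ Pablo ∩ Maya ∩ Yusuf ∩ Uma: 10:35–10:55, 11:45–12:05.
Windows ≥ 15 min: 10:35–10:55, 11:45–12:05.
Earliest such window starts at 10:35.

10:35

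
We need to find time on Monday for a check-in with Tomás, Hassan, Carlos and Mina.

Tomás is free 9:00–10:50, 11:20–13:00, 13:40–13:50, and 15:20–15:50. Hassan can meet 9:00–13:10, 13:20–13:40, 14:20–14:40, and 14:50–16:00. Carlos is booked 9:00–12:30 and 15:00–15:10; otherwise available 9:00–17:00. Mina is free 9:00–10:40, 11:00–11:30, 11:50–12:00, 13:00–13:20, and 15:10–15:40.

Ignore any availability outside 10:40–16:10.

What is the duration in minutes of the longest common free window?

Carlos free within 09:00–17:00: 12:30–15:00, 15:10–17:00.
Tomás ∩ Hassan: 09:00–10:50, 11:20–13:00, 15:20–15:50.
Tomás ∩ Hassan ∩ Carlos: 12:30–13:00, 15:20–15:50.
Tomás ∩ Hassan ∩ Carlos ∩ Mina: 15:20–15:40.
Restricted to 10:40–16:10: 15:20–15:40.
Single common window of 20 minutes.

20 minutes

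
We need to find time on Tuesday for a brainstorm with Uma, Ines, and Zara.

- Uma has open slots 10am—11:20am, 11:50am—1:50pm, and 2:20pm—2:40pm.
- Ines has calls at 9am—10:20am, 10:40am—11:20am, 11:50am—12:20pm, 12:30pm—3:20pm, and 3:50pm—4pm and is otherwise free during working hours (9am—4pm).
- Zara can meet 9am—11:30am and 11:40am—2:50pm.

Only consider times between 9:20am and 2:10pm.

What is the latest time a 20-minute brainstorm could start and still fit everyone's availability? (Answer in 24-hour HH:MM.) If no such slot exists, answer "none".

10:20

Ines free within 09:00–16:00: 10:20–10:40, 11:20–11:50, 12:20–12:30, 15:20–15:50.
Uma ∩ Ines: 10:20–10:40, 12:20–12:30.
Uma ∩ Ines ∩ Zara: 10:20–10:40, 12:20–12:30.
Restricted to 09:20–14:10: 10:20–10:40, 12:20–12:30.
Windows ≥ 20 min: 10:20–10:40.
Latest start in the last window 10:20–10:40 is 10:40 − 20 min = 10:20.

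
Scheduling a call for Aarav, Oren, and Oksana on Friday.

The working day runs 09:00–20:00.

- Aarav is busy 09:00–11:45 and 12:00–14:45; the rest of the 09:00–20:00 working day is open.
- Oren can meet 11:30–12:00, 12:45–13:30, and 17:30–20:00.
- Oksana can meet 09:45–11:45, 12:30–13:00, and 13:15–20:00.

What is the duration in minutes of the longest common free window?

150 minutes

Aarav free within 09:00–20:00: 11:45–12:00, 14:45–20:00.
Aarav ∩ Oren: 11:45–12:00, 17:30–20:00.
Aarav ∩ Oren ∩ Oksana: 17:30–20:00.
Single common window of 150 minutes.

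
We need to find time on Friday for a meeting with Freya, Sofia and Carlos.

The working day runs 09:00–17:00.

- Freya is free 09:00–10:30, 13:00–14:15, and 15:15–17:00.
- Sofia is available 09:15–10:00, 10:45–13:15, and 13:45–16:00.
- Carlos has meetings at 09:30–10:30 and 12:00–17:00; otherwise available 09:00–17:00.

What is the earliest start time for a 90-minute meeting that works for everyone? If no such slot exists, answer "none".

none

Carlos free within 09:00–17:00: 09:00–09:30, 10:30–12:00.
Freya ∩ Sofia: 09:15–10:00, 13:00–13:15, 13:45–14:15, 15:15–16:00.
Freya ∩ Sofia ∩ Carlos: 09:15–09:30.
Windows ≥ 90 min: (none).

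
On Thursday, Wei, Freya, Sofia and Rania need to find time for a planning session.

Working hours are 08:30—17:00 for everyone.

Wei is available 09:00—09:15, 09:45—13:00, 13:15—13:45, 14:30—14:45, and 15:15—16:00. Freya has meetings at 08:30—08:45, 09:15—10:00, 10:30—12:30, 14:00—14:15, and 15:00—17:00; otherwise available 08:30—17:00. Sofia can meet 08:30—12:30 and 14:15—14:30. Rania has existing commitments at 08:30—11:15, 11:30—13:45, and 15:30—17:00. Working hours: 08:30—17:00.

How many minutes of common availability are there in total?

Freya free within 08:30–17:00: 08:45–09:15, 10:00–10:30, 12:30–14:00, 14:15–15:00.
Rania free within 08:30–17:00: 11:15–11:30, 13:45–15:30.
Wei ∩ Freya: 09:00–09:15, 10:00–10:30, 12:30–13:00, 13:15–13:45, 14:30–14:45.
Wei ∩ Freya ∩ Sofia: 09:00–09:15, 10:00–10:30.
Wei ∩ Freya ∩ Sofia ∩ Rania: (none).
Total common minutes: 0.

0 minutes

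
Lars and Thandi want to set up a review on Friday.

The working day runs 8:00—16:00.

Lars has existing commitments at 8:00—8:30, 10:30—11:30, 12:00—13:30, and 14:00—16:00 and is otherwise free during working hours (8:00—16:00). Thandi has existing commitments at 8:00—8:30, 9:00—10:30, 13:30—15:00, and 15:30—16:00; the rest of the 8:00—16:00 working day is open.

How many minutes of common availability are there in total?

60 minutes

Lars free within 08:00–16:00: 08:30–10:30, 11:30–12:00, 13:30–14:00.
Thandi free within 08:00–16:00: 08:30–09:00, 10:30–13:30, 15:00–15:30.
Lars ∩ Thandi: 08:30–09:00, 11:30–12:00.
Total common minutes: 30 + 30 = 60.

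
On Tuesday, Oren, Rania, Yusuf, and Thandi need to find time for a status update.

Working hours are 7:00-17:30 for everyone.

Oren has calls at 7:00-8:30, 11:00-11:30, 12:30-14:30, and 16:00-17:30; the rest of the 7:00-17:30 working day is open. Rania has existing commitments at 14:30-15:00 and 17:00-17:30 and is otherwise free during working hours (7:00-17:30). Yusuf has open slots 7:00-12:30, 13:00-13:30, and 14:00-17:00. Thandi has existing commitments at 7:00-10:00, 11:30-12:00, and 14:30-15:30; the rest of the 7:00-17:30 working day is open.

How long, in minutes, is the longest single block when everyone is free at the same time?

60 minutes

Oren free within 07:00–17:30: 08:30–11:00, 11:30–12:30, 14:30–16:00.
Rania free within 07:00–17:30: 07:00–14:30, 15:00–17:00.
Thandi free within 07:00–17:30: 10:00–11:30, 12:00–14:30, 15:30–17:30.
Oren ∩ Rania: 08:30–11:00, 11:30–12:30, 15:00–16:00.
Oren ∩ Rania ∩ Yusuf: 08:30–11:00, 11:30–12:30, 15:00–16:00.
Oren ∩ Rania ∩ Yusuf ∩ Thandi: 10:00–11:00, 12:00–12:30, 15:30–16:00.
Common window lengths: 60, 30, 30 min; longest is 60.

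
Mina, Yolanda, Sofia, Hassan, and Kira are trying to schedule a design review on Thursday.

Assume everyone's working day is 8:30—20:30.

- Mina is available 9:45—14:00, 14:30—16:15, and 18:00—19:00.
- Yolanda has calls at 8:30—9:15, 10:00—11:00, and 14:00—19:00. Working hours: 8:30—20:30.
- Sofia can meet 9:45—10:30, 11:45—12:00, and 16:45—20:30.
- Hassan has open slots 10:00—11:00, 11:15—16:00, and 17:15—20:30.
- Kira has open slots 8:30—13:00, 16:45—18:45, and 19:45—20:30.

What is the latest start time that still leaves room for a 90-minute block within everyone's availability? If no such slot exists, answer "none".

Yolanda free within 08:30–20:30: 09:15–10:00, 11:00–14:00, 19:00–20:30.
Mina ∩ Yolanda: 09:45–10:00, 11:00–14:00.
Mina ∩ Yolanda ∩ Sofia: 09:45–10:00, 11:45–12:00.
Mina ∩ Yolanda ∩ Sofia ∩ Hassan: 11:45–12:00.
Mina ∩ Yolanda ∩ Sofia ∩ Hassan ∩ Kira: 11:45–12:00.
Windows ≥ 90 min: (none).

none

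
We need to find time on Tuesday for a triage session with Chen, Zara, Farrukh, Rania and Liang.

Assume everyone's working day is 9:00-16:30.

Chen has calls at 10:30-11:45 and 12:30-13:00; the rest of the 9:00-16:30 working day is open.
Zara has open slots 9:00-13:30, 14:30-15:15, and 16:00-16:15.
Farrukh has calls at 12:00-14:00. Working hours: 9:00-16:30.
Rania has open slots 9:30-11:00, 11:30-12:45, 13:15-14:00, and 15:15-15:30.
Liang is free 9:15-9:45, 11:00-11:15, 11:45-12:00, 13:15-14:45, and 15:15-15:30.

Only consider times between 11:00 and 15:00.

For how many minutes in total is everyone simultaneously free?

15 minutes

Chen free within 09:00–16:30: 09:00–10:30, 11:45–12:30, 13:00–16:30.
Farrukh free within 09:00–16:30: 09:00–12:00, 14:00–16:30.
Chen ∩ Zara: 09:00–10:30, 11:45–12:30, 13:00–13:30, 14:30–15:15, 16:00–16:15.
Chen ∩ Zara ∩ Farrukh: 09:00–10:30, 11:45–12:00, 14:30–15:15, 16:00–16:15.
Chen ∩ Zara ∩ Farrukh ∩ Rania: 09:30–10:30, 11:45–12:00.
Chen ∩ Zara ∩ Farrukh ∩ Rania ∩ Liang: 09:30–09:45, 11:45–12:00.
Restricted to 11:00–15:00: 11:45–12:00.
Total common minutes: 15.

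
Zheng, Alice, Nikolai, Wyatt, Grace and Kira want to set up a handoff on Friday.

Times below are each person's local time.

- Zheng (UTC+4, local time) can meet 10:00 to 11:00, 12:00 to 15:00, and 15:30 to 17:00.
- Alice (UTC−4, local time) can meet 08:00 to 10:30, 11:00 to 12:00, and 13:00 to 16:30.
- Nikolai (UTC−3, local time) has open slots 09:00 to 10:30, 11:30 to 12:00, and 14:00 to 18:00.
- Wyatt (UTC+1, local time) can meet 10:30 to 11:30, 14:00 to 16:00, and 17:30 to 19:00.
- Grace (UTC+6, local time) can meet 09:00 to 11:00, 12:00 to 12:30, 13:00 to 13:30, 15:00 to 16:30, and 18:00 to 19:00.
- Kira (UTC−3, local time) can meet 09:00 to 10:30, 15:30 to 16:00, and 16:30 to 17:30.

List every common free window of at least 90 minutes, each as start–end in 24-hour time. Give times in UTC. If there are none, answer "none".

Zheng → UTC: 06:00–07:00, 08:00–11:00, 11:30–13:00.
Alice → UTC: 12:00–14:30, 15:00–16:00, 17:00–20:30.
Nikolai → UTC: 12:00–13:30, 14:30–15:00, 17:00–21:00.
Wyatt → UTC: 09:30–10:30, 13:00–15:00, 16:30–18:00.
Grace → UTC: 03:00–05:00, 06:00–06:30, 07:00–07:30, 09:00–10:30, 12:00–13:00.
Kira → UTC: 12:00–13:30, 18:30–19:00, 19:30–20:30.
Zheng ∩ Alice: 12:00–13:00.
Zheng ∩ Alice ∩ Nikolai: 12:00–13:00.
Zheng ∩ Alice ∩ Nikolai ∩ Wyatt: (none).
Zheng ∩ Alice ∩ Nikolai ∩ Wyatt ∩ Grace: (none).
Zheng ∩ Alice ∩ Nikolai ∩ Wyatt ∩ Grace ∩ Kira: (none).
Windows ≥ 90 min: (none).

none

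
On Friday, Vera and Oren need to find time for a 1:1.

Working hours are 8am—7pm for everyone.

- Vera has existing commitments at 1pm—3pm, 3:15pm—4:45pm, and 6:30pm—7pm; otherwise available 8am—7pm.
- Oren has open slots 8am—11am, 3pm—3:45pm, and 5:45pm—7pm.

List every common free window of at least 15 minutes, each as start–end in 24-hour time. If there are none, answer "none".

08:00–11:00, 15:00–15:15, 17:45–18:30

Vera free within 08:00–19:00: 08:00–13:00, 15:00–15:15, 16:45–18:30.
Vera ∩ Oren: 08:00–11:00, 15:00–15:15, 17:45–18:30.
Windows ≥ 15 min: 08:00–11:00, 15:00–15:15, 17:45–18:30.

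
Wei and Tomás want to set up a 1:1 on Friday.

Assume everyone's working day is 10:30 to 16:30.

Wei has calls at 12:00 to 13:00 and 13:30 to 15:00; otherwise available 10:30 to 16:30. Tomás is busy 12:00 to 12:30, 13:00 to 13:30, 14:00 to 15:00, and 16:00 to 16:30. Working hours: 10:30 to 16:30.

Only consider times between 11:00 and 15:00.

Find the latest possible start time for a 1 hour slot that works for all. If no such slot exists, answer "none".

11:00

Wei free within 10:30–16:30: 10:30–12:00, 13:00–13:30, 15:00–16:30.
Tomás free within 10:30–16:30: 10:30–12:00, 12:30–13:00, 13:30–14:00, 15:00–16:00.
Wei ∩ Tomás: 10:30–12:00, 15:00–16:00.
Restricted to 11:00–15:00: 11:00–12:00.
Windows ≥ 60 min: 11:00–12:00.
Latest start in the last window 11:00–12:00 is 12:00 − 60 min = 11:00.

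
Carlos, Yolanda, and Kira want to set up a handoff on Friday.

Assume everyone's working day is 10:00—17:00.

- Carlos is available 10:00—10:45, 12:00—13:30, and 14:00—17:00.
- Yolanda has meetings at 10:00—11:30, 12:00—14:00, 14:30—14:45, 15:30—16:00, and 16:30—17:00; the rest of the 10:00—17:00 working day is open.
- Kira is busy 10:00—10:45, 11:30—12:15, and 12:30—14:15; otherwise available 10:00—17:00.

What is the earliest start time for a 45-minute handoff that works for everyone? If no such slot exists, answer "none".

14:45

Yolanda free within 10:00–17:00: 11:30–12:00, 14:00–14:30, 14:45–15:30, 16:00–16:30.
Kira free within 10:00–17:00: 10:45–11:30, 12:15–12:30, 14:15–17:00.
Carlos ∩ Yolanda: 14:00–14:30, 14:45–15:30, 16:00–16:30.
Carlos ∩ Yolanda ∩ Kira: 14:15–14:30, 14:45–15:30, 16:00–16:30.
Windows ≥ 45 min: 14:45–15:30.
Earliest such window starts at 14:45.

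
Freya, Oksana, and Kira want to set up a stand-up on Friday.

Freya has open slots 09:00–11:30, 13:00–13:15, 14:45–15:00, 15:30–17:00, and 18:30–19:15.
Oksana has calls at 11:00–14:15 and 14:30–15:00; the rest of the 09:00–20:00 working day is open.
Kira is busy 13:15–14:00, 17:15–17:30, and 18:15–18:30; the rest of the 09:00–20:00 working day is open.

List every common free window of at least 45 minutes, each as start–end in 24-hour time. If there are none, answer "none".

Oksana free within 09:00–20:00: 09:00–11:00, 14:15–14:30, 15:00–20:00.
Kira free within 09:00–20:00: 09:00–13:15, 14:00–17:15, 17:30–18:15, 18:30–20:00.
Freya ∩ Oksana: 09:00–11:00, 15:30–17:00, 18:30–19:15.
Freya ∩ Oksana ∩ Kira: 09:00–11:00, 15:30–17:00, 18:30–19:15.
Windows ≥ 45 min: 09:00–11:00, 15:30–17:00, 18:30–19:15.

09:00–11:00, 15:30–17:00, 18:30–19:15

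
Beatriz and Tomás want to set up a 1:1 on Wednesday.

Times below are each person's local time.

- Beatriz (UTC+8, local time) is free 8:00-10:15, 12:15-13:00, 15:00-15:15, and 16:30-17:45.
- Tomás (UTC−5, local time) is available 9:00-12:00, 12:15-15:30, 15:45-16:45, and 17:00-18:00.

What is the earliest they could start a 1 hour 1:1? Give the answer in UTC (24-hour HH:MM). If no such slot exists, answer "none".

none

Beatriz → UTC: 00:00–02:15, 04:15–05:00, 07:00–07:15, 08:30–09:45.
Tomás → UTC: 14:00–17:00, 17:15–20:30, 20:45–21:45, 22:00–23:00.
Beatriz ∩ Tomás: (none).
Windows ≥ 60 min: (none).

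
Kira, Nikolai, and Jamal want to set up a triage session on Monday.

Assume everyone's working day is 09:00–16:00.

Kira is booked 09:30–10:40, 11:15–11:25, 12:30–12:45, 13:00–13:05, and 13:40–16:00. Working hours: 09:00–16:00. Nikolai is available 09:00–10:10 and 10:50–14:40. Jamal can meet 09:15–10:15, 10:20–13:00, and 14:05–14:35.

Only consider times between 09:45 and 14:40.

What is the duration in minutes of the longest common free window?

65 minutes

Kira free within 09:00–16:00: 09:00–09:30, 10:40–11:15, 11:25–12:30, 12:45–13:00, 13:05–13:40.
Kira ∩ Nikolai: 09:00–09:30, 10:50–11:15, 11:25–12:30, 12:45–13:00, 13:05–13:40.
Kira ∩ Nikolai ∩ Jamal: 09:15–09:30, 10:50–11:15, 11:25–12:30, 12:45–13:00.
Restricted to 09:45–14:40: 10:50–11:15, 11:25–12:30, 12:45–13:00.
Common window lengths: 25, 65, 15 min; longest is 65.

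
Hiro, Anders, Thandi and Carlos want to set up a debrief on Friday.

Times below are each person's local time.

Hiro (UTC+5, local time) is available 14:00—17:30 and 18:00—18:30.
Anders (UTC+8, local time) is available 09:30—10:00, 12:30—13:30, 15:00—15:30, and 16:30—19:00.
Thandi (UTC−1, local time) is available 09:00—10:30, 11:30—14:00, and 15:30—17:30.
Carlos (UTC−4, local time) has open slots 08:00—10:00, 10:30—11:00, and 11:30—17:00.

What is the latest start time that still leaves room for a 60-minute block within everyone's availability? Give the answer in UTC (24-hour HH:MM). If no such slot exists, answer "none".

Hiro → UTC: 09:00–12:30, 13:00–13:30.
Anders → UTC: 01:30–02:00, 04:30–05:30, 07:00–07:30, 08:30–11:00.
Thandi → UTC: 10:00–11:30, 12:30–15:00, 16:30–18:30.
Carlos → UTC: 12:00–14:00, 14:30–15:00, 15:30–21:00.
Hiro ∩ Anders: 09:00–11:00.
Hiro ∩ Anders ∩ Thandi: 10:00–11:00.
Hiro ∩ Anders ∩ Thandi ∩ Carlos: (none).
Windows ≥ 60 min: (none).

none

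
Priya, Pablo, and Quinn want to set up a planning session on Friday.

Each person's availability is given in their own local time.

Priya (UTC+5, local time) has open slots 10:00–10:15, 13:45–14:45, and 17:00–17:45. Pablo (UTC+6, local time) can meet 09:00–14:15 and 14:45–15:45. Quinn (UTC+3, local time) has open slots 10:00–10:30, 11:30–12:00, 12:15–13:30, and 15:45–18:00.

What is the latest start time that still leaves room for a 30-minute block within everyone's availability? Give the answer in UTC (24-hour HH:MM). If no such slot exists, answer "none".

Priya → UTC: 05:00–05:15, 08:45–09:45, 12:00–12:45.
Pablo → UTC: 03:00–08:15, 08:45–09:45.
Quinn → UTC: 07:00–07:30, 08:30–09:00, 09:15–10:30, 12:45–15:00.
Priya ∩ Pablo: 05:00–05:15, 08:45–09:45.
Priya ∩ Pablo ∩ Quinn: 08:45–09:00, 09:15–09:45.
Windows ≥ 30 min: 09:15–09:45.
Latest start in the last window 09:15–09:45 is 09:45 − 30 min = 09:15.

09:15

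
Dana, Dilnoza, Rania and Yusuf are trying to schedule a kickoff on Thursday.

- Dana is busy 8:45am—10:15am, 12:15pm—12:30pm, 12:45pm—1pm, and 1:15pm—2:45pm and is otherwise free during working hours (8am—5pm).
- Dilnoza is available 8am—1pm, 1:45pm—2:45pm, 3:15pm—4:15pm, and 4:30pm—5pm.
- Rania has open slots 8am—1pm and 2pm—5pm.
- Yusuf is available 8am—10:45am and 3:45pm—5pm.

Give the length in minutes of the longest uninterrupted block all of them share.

45 minutes

Dana free within 08:00–17:00: 08:00–08:45, 10:15–12:15, 12:30–12:45, 13:00–13:15, 14:45–17:00.
Dana ∩ Dilnoza: 08:00–08:45, 10:15–12:15, 12:30–12:45, 15:15–16:15, 16:30–17:00.
Dana ∩ Dilnoza ∩ Rania: 08:00–08:45, 10:15–12:15, 12:30–12:45, 15:15–16:15, 16:30–17:00.
Dana ∩ Dilnoza ∩ Rania ∩ Yusuf: 08:00–08:45, 10:15–10:45, 15:45–16:15, 16:30–17:00.
Common window lengths: 45, 30, 30, 30 min; longest is 45.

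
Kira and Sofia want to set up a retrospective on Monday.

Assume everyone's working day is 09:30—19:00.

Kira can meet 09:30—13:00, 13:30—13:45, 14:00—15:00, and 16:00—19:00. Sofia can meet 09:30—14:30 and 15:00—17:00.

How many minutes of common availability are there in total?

315 minutes

Kira ∩ Sofia: 09:30–13:00, 13:30–13:45, 14:00–14:30, 16:00–17:00.
Total common minutes: 210 + 15 + 30 + 60 = 315.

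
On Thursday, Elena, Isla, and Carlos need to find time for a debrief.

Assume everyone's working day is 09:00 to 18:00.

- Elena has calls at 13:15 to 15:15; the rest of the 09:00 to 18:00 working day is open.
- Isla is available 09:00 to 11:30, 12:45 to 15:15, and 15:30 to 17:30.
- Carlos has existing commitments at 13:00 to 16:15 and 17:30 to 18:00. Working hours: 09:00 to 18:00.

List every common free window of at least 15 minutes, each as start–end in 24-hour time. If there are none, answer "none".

09:00–11:30, 12:45–13:00, 16:15–17:30

Elena free within 09:00–18:00: 09:00–13:15, 15:15–18:00.
Carlos free within 09:00–18:00: 09:00–13:00, 16:15–17:30.
Elena ∩ Isla: 09:00–11:30, 12:45–13:15, 15:30–17:30.
Elena ∩ Isla ∩ Carlos: 09:00–11:30, 12:45–13:00, 16:15–17:30.
Windows ≥ 15 min: 09:00–11:30, 12:45–13:00, 16:15–17:30.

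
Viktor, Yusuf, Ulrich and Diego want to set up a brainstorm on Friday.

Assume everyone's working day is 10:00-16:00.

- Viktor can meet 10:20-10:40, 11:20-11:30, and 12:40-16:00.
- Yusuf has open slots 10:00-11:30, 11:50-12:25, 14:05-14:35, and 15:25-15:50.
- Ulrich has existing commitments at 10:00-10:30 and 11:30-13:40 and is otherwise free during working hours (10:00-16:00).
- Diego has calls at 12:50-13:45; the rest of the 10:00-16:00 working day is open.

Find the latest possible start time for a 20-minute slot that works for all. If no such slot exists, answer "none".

Ulrich free within 10:00–16:00: 10:30–11:30, 13:40–16:00.
Diego free within 10:00–16:00: 10:00–12:50, 13:45–16:00.
Viktor ∩ Yusuf: 10:20–10:40, 11:20–11:30, 14:05–14:35, 15:25–15:50.
Viktor ∩ Yusuf ∩ Ulrich: 10:30–10:40, 11:20–11:30, 14:05–14:35, 15:25–15:50.
Viktor ∩ Yusuf ∩ Ulrich ∩ Diego: 10:30–10:40, 11:20–11:30, 14:05–14:35, 15:25–15:50.
Windows ≥ 20 min: 14:05–14:35, 15:25–15:50.
Latest start in the last window 15:25–15:50 is 15:50 − 20 min = 15:30.

15:30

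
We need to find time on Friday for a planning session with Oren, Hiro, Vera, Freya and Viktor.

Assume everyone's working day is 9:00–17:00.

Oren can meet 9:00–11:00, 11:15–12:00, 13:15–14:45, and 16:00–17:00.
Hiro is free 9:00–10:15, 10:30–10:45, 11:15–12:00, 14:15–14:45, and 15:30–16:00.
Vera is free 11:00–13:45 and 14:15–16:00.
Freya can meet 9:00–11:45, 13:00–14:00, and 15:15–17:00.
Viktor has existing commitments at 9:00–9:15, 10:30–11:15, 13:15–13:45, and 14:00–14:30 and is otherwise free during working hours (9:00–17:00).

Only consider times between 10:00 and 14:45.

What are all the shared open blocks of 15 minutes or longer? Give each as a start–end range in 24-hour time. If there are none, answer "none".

Viktor free within 09:00–17:00: 09:15–10:30, 11:15–13:15, 13:45–14:00, 14:30–17:00.
Oren ∩ Hiro: 09:00–10:15, 10:30–10:45, 11:15–12:00, 14:15–14:45.
Oren ∩ Hiro ∩ Vera: 11:15–12:00, 14:15–14:45.
Oren ∩ Hiro ∩ Vera ∩ Freya: 11:15–11:45.
Oren ∩ Hiro ∩ Vera ∩ Freya ∩ Viktor: 11:15–11:45.
Restricted to 10:00–14:45: 11:15–11:45.
Windows ≥ 15 min: 11:15–11:45.

11:15–11:45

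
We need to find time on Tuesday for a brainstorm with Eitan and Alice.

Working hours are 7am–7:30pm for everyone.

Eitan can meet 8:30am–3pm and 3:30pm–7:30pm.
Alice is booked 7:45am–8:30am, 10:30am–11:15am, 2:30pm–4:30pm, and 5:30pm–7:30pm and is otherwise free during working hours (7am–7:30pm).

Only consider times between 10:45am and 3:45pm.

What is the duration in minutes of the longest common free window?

195 minutes

Alice free within 07:00–19:30: 07:00–07:45, 08:30–10:30, 11:15–14:30, 16:30–17:30.
Eitan ∩ Alice: 08:30–10:30, 11:15–14:30, 16:30–17:30.
Restricted to 10:45–15:45: 11:15–14:30.
Single common window of 195 minutes.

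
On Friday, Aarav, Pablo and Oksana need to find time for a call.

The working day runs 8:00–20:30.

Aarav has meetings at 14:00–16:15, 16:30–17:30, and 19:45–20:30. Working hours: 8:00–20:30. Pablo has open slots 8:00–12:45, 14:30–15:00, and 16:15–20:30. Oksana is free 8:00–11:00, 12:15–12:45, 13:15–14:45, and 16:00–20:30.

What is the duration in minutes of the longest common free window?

Aarav free within 08:00–20:30: 08:00–14:00, 16:15–16:30, 17:30–19:45.
Aarav ∩ Pablo: 08:00–12:45, 16:15–16:30, 17:30–19:45.
Aarav ∩ Pablo ∩ Oksana: 08:00–11:00, 12:15–12:45, 16:15–16:30, 17:30–19:45.
Common window lengths: 180, 30, 15, 135 min; longest is 180.

180 minutes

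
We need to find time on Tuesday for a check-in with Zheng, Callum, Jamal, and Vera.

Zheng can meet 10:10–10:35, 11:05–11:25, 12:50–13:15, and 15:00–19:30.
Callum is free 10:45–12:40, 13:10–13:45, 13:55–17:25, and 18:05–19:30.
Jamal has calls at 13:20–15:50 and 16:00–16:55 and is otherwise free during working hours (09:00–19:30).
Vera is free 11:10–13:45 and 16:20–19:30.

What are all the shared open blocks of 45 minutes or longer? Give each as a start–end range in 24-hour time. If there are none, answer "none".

18:05–19:30

Jamal free within 09:00–19:30: 09:00–13:20, 15:50–16:00, 16:55–19:30.
Zheng ∩ Callum: 11:05–11:25, 13:10–13:15, 15:00–17:25, 18:05–19:30.
Zheng ∩ Callum ∩ Jamal: 11:05–11:25, 13:10–13:15, 15:50–16:00, 16:55–17:25, 18:05–19:30.
Zheng ∩ Callum ∩ Jamal ∩ Vera: 11:10–11:25, 13:10–13:15, 16:55–17:25, 18:05–19:30.
Windows ≥ 45 min: 18:05–19:30.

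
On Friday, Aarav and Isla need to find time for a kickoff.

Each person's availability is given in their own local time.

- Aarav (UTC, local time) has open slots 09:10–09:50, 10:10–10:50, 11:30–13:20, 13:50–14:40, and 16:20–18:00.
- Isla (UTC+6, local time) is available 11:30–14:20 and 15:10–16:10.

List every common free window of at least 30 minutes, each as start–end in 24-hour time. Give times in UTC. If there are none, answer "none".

09:10–09:50

Aarav → UTC: 09:10–09:50, 10:10–10:50, 11:30–13:20, 13:50–14:40, 16:20–18:00.
Isla → UTC: 05:30–08:20, 09:10–10:10.
Aarav ∩ Isla: 09:10–09:50.
Windows ≥ 30 min: 09:10–09:50.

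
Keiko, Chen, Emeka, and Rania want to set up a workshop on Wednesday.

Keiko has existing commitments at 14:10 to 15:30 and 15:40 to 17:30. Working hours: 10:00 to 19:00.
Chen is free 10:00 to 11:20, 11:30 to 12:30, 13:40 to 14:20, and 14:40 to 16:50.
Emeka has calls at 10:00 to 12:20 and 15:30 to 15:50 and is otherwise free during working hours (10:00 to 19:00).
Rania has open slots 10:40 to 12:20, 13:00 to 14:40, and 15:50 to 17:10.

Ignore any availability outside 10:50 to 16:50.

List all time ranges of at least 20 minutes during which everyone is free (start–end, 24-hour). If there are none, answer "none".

Keiko free within 10:00–19:00: 10:00–14:10, 15:30–15:40, 17:30–19:00.
Emeka free within 10:00–19:00: 12:20–15:30, 15:50–19:00.
Keiko ∩ Chen: 10:00–11:20, 11:30–12:30, 13:40–14:10, 15:30–15:40.
Keiko ∩ Chen ∩ Emeka: 12:20–12:30, 13:40–14:10.
Keiko ∩ Chen ∩ Emeka ∩ Rania: 13:40–14:10.
Restricted to 10:50–16:50: 13:40–14:10.
Windows ≥ 20 min: 13:40–14:10.

13:40–14:10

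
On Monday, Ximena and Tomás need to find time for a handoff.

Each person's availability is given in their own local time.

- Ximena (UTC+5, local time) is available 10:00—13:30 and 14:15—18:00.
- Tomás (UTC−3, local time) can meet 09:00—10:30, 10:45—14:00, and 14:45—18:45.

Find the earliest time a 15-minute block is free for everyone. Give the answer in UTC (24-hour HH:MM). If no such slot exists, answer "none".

Ximena → UTC: 05:00–08:30, 09:15–13:00.
Tomás → UTC: 12:00–13:30, 13:45–17:00, 17:45–21:45.
Ximena ∩ Tomás: 12:00–13:00.
Windows ≥ 15 min: 12:00–13:00.
Earliest such window starts at 12:00.

12:00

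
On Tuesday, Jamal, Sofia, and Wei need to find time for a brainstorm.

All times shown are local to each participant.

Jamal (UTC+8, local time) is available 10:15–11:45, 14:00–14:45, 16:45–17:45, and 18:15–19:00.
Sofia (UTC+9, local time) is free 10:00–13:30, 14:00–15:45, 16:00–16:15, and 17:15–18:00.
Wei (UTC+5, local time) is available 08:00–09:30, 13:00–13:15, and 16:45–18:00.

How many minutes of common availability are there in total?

45 minutes

Jamal → UTC: 02:15–03:45, 06:00–06:45, 08:45–09:45, 10:15–11:00.
Sofia → UTC: 01:00–04:30, 05:00–06:45, 07:00–07:15, 08:15–09:00.
Wei → UTC: 03:00–04:30, 08:00–08:15, 11:45–13:00.
Jamal ∩ Sofia: 02:15–03:45, 06:00–06:45, 08:45–09:00.
Jamal ∩ Sofia ∩ Wei: 03:00–03:45.
Total common minutes: 45.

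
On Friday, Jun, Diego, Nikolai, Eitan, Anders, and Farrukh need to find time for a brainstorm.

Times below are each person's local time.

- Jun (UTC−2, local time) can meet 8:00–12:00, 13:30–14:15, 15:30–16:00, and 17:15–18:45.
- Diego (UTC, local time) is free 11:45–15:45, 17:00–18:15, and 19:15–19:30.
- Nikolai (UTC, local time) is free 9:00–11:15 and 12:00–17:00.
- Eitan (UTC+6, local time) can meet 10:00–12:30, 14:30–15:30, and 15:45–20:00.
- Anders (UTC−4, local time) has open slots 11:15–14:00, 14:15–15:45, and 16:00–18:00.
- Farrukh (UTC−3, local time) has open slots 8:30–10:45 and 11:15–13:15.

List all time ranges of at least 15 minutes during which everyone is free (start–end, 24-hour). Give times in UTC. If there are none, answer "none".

none

Jun → UTC: 10:00–14:00, 15:30–16:15, 17:30–18:00, 19:15–20:45.
Diego → UTC: 11:45–15:45, 17:00–18:15, 19:15–19:30.
Nikolai → UTC: 09:00–11:15, 12:00–17:00.
Eitan → UTC: 04:00–06:30, 08:30–09:30, 09:45–14:00.
Anders → UTC: 15:15–18:00, 18:15–19:45, 20:00–22:00.
Farrukh → UTC: 11:30–13:45, 14:15–16:15.
Jun ∩ Diego: 11:45–14:00, 15:30–15:45, 17:30–18:00, 19:15–19:30.
Jun ∩ Diego ∩ Nikolai: 12:00–14:00, 15:30–15:45.
Jun ∩ Diego ∩ Nikolai ∩ Eitan: 12:00–14:00.
Jun ∩ Diego ∩ Nikolai ∩ Eitan ∩ Anders: (none).
Jun ∩ Diego ∩ Nikolai ∩ Eitan ∩ Anders ∩ Farrukh: (none).
Windows ≥ 15 min: (none).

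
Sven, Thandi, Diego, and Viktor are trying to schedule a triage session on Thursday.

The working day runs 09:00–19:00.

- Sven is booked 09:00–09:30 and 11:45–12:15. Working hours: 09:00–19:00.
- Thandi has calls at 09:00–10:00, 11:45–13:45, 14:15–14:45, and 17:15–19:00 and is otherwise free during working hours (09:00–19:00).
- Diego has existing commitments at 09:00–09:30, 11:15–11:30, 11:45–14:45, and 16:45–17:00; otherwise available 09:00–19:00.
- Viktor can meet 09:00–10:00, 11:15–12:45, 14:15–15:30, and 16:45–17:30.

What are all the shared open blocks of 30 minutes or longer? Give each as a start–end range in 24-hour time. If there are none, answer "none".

Sven free within 09:00–19:00: 09:30–11:45, 12:15–19:00.
Thandi free within 09:00–19:00: 10:00–11:45, 13:45–14:15, 14:45–17:15.
Diego free within 09:00–19:00: 09:30–11:15, 11:30–11:45, 14:45–16:45, 17:00–19:00.
Sven ∩ Thandi: 10:00–11:45, 13:45–14:15, 14:45–17:15.
Sven ∩ Thandi ∩ Diego: 10:00–11:15, 11:30–11:45, 14:45–16:45, 17:00–17:15.
Sven ∩ Thandi ∩ Diego ∩ Viktor: 11:30–11:45, 14:45–15:30, 17:00–17:15.
Windows ≥ 30 min: 14:45–15:30.

14:45–15:30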